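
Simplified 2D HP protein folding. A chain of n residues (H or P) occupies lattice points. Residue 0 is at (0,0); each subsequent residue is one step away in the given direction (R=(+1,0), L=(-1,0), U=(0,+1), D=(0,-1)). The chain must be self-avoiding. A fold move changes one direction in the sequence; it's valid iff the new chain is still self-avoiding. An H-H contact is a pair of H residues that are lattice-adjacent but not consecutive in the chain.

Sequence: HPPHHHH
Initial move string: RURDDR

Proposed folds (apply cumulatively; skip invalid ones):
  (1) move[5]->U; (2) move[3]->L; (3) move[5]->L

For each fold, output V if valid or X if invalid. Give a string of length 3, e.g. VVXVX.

Initial: RURDDR -> [(0, 0), (1, 0), (1, 1), (2, 1), (2, 0), (2, -1), (3, -1)]
Fold 1: move[5]->U => RURDDU INVALID (collision), skipped
Fold 2: move[3]->L => RURLDR INVALID (collision), skipped
Fold 3: move[5]->L => RURDDL VALID

Answer: XXV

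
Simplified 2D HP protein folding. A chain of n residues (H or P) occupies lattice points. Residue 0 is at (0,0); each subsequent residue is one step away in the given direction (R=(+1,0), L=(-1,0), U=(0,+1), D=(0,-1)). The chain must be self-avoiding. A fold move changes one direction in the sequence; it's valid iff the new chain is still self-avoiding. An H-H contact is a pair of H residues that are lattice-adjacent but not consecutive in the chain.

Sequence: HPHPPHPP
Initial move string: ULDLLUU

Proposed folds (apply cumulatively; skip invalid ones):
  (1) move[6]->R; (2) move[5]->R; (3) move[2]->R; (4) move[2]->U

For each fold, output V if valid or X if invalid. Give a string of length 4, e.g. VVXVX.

Initial: ULDLLUU -> [(0, 0), (0, 1), (-1, 1), (-1, 0), (-2, 0), (-3, 0), (-3, 1), (-3, 2)]
Fold 1: move[6]->R => ULDLLUR VALID
Fold 2: move[5]->R => ULDLLRR INVALID (collision), skipped
Fold 3: move[2]->R => ULRLLUR INVALID (collision), skipped
Fold 4: move[2]->U => ULULLUR VALID

Answer: VXXV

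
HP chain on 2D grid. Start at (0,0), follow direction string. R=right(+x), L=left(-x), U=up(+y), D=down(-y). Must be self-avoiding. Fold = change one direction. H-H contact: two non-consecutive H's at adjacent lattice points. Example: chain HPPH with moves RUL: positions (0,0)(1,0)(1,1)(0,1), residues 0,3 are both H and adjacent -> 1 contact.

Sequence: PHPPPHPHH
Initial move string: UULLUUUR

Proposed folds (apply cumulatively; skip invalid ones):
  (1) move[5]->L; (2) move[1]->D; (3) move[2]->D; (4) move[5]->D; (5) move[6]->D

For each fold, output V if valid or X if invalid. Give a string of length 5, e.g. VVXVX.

Answer: VXXXX

Derivation:
Initial: UULLUUUR -> [(0, 0), (0, 1), (0, 2), (-1, 2), (-2, 2), (-2, 3), (-2, 4), (-2, 5), (-1, 5)]
Fold 1: move[5]->L => UULLULUR VALID
Fold 2: move[1]->D => UDLLULUR INVALID (collision), skipped
Fold 3: move[2]->D => UUDLULUR INVALID (collision), skipped
Fold 4: move[5]->D => UULLUDUR INVALID (collision), skipped
Fold 5: move[6]->D => UULLULDR INVALID (collision), skipped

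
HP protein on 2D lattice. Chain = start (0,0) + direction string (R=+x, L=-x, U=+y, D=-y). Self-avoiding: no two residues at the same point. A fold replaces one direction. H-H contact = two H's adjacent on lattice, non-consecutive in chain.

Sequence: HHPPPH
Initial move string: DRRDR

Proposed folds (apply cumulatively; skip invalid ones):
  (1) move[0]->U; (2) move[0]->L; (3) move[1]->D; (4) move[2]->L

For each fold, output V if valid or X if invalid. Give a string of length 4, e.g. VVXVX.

Answer: VXXX

Derivation:
Initial: DRRDR -> [(0, 0), (0, -1), (1, -1), (2, -1), (2, -2), (3, -2)]
Fold 1: move[0]->U => URRDR VALID
Fold 2: move[0]->L => LRRDR INVALID (collision), skipped
Fold 3: move[1]->D => UDRDR INVALID (collision), skipped
Fold 4: move[2]->L => URLDR INVALID (collision), skipped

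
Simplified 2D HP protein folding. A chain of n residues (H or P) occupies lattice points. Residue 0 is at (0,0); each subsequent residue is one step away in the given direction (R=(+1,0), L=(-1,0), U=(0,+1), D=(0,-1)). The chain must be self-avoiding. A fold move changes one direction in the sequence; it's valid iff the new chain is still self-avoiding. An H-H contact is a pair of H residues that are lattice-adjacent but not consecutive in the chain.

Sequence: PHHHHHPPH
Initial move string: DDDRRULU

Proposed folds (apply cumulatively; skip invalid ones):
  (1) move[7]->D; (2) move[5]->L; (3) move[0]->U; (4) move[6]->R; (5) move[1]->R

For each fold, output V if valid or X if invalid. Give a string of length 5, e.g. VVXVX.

Answer: XXXVV

Derivation:
Initial: DDDRRULU -> [(0, 0), (0, -1), (0, -2), (0, -3), (1, -3), (2, -3), (2, -2), (1, -2), (1, -1)]
Fold 1: move[7]->D => DDDRRULD INVALID (collision), skipped
Fold 2: move[5]->L => DDDRRLLU INVALID (collision), skipped
Fold 3: move[0]->U => UDDRRULU INVALID (collision), skipped
Fold 4: move[6]->R => DDDRRURU VALID
Fold 5: move[1]->R => DRDRRURU VALID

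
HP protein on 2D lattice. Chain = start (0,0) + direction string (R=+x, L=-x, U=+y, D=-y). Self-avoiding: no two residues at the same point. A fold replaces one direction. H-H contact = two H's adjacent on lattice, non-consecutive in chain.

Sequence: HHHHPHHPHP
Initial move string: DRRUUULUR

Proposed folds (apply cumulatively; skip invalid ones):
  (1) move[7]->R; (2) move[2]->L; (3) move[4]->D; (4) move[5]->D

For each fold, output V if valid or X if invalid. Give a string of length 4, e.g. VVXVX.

Answer: XXXX

Derivation:
Initial: DRRUUULUR -> [(0, 0), (0, -1), (1, -1), (2, -1), (2, 0), (2, 1), (2, 2), (1, 2), (1, 3), (2, 3)]
Fold 1: move[7]->R => DRRUUULRR INVALID (collision), skipped
Fold 2: move[2]->L => DRLUUULUR INVALID (collision), skipped
Fold 3: move[4]->D => DRRUDULUR INVALID (collision), skipped
Fold 4: move[5]->D => DRRUUDLUR INVALID (collision), skipped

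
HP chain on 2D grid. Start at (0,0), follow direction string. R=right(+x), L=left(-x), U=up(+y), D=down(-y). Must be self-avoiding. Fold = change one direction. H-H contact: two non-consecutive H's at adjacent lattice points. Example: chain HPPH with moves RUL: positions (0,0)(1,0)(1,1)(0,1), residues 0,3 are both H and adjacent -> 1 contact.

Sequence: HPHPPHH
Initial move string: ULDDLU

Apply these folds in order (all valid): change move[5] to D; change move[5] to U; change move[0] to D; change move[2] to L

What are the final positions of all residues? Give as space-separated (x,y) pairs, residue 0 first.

Answer: (0,0) (0,-1) (-1,-1) (-2,-1) (-2,-2) (-3,-2) (-3,-1)

Derivation:
Initial moves: ULDDLU
Fold: move[5]->D => ULDDLD (positions: [(0, 0), (0, 1), (-1, 1), (-1, 0), (-1, -1), (-2, -1), (-2, -2)])
Fold: move[5]->U => ULDDLU (positions: [(0, 0), (0, 1), (-1, 1), (-1, 0), (-1, -1), (-2, -1), (-2, 0)])
Fold: move[0]->D => DLDDLU (positions: [(0, 0), (0, -1), (-1, -1), (-1, -2), (-1, -3), (-2, -3), (-2, -2)])
Fold: move[2]->L => DLLDLU (positions: [(0, 0), (0, -1), (-1, -1), (-2, -1), (-2, -2), (-3, -2), (-3, -1)])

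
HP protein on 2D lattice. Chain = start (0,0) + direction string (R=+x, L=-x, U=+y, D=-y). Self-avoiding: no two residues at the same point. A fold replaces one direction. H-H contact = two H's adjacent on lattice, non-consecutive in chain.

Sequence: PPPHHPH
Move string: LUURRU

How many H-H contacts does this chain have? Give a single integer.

Positions: [(0, 0), (-1, 0), (-1, 1), (-1, 2), (0, 2), (1, 2), (1, 3)]
No H-H contacts found.

Answer: 0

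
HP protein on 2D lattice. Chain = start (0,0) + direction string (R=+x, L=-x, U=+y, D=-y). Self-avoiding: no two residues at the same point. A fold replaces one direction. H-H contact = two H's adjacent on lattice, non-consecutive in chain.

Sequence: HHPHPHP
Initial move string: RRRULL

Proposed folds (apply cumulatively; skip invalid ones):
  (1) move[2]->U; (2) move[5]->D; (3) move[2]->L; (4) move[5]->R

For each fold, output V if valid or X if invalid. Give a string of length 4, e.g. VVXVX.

Initial: RRRULL -> [(0, 0), (1, 0), (2, 0), (3, 0), (3, 1), (2, 1), (1, 1)]
Fold 1: move[2]->U => RRUULL VALID
Fold 2: move[5]->D => RRUULD VALID
Fold 3: move[2]->L => RRLULD INVALID (collision), skipped
Fold 4: move[5]->R => RRUULR INVALID (collision), skipped

Answer: VVXX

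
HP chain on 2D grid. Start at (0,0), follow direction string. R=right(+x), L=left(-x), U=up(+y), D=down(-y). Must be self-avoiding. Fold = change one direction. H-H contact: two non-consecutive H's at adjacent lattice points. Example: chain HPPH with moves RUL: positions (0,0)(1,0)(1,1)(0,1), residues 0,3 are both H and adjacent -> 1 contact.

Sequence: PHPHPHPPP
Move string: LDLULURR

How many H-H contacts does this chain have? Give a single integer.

Positions: [(0, 0), (-1, 0), (-1, -1), (-2, -1), (-2, 0), (-3, 0), (-3, 1), (-2, 1), (-1, 1)]
No H-H contacts found.

Answer: 0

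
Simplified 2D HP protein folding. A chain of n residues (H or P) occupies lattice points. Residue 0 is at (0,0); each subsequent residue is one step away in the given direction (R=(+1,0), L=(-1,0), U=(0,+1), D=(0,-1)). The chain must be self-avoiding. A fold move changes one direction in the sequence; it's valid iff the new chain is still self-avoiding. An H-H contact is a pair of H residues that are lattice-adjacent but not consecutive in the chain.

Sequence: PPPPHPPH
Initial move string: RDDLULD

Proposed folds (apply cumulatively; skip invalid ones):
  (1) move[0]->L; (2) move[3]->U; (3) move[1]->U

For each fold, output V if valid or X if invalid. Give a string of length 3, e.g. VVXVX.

Answer: VXX

Derivation:
Initial: RDDLULD -> [(0, 0), (1, 0), (1, -1), (1, -2), (0, -2), (0, -1), (-1, -1), (-1, -2)]
Fold 1: move[0]->L => LDDLULD VALID
Fold 2: move[3]->U => LDDUULD INVALID (collision), skipped
Fold 3: move[1]->U => LUDLULD INVALID (collision), skipped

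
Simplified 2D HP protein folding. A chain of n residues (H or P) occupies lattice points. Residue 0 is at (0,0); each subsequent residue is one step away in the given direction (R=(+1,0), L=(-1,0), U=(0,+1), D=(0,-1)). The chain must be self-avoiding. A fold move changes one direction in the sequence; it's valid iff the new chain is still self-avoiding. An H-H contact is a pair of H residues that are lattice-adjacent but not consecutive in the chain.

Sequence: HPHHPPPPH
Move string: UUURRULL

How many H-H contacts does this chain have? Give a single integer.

Positions: [(0, 0), (0, 1), (0, 2), (0, 3), (1, 3), (2, 3), (2, 4), (1, 4), (0, 4)]
H-H contact: residue 3 @(0,3) - residue 8 @(0, 4)

Answer: 1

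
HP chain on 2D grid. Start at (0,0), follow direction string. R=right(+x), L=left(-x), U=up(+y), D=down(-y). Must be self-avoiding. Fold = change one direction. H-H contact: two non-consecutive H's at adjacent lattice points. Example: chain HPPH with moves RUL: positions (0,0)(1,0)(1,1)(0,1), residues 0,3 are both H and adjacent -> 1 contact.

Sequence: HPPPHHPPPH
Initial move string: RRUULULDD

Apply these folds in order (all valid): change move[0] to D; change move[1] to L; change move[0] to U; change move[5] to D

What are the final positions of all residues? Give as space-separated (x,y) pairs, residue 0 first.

Initial moves: RRUULULDD
Fold: move[0]->D => DRUULULDD (positions: [(0, 0), (0, -1), (1, -1), (1, 0), (1, 1), (0, 1), (0, 2), (-1, 2), (-1, 1), (-1, 0)])
Fold: move[1]->L => DLUULULDD (positions: [(0, 0), (0, -1), (-1, -1), (-1, 0), (-1, 1), (-2, 1), (-2, 2), (-3, 2), (-3, 1), (-3, 0)])
Fold: move[0]->U => ULUULULDD (positions: [(0, 0), (0, 1), (-1, 1), (-1, 2), (-1, 3), (-2, 3), (-2, 4), (-3, 4), (-3, 3), (-3, 2)])
Fold: move[5]->D => ULUULDLDD (positions: [(0, 0), (0, 1), (-1, 1), (-1, 2), (-1, 3), (-2, 3), (-2, 2), (-3, 2), (-3, 1), (-3, 0)])

Answer: (0,0) (0,1) (-1,1) (-1,2) (-1,3) (-2,3) (-2,2) (-3,2) (-3,1) (-3,0)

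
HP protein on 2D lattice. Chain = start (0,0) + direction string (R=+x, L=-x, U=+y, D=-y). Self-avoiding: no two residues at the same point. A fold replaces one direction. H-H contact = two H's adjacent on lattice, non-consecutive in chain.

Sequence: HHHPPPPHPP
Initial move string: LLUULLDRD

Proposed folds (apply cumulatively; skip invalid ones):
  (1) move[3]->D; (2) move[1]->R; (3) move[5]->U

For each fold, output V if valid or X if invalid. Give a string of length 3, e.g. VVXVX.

Answer: XXX

Derivation:
Initial: LLUULLDRD -> [(0, 0), (-1, 0), (-2, 0), (-2, 1), (-2, 2), (-3, 2), (-4, 2), (-4, 1), (-3, 1), (-3, 0)]
Fold 1: move[3]->D => LLUDLLDRD INVALID (collision), skipped
Fold 2: move[1]->R => LRUULLDRD INVALID (collision), skipped
Fold 3: move[5]->U => LLUULUDRD INVALID (collision), skipped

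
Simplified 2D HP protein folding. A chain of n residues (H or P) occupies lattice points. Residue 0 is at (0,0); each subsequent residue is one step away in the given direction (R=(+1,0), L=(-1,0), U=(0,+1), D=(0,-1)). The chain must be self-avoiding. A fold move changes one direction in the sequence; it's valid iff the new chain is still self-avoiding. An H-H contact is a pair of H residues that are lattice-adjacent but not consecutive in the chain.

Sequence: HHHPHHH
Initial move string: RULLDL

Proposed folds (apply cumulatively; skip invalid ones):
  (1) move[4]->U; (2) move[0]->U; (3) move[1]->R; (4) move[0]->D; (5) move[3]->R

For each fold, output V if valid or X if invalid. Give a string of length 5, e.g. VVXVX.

Answer: VVXXX

Derivation:
Initial: RULLDL -> [(0, 0), (1, 0), (1, 1), (0, 1), (-1, 1), (-1, 0), (-2, 0)]
Fold 1: move[4]->U => RULLUL VALID
Fold 2: move[0]->U => UULLUL VALID
Fold 3: move[1]->R => URLLUL INVALID (collision), skipped
Fold 4: move[0]->D => DULLUL INVALID (collision), skipped
Fold 5: move[3]->R => UULRUL INVALID (collision), skipped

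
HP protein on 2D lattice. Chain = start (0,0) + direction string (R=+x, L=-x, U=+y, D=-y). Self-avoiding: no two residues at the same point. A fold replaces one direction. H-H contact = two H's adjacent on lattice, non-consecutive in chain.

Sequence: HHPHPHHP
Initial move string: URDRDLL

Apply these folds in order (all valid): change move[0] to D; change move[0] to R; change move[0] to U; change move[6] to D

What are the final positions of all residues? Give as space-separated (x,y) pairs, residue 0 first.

Initial moves: URDRDLL
Fold: move[0]->D => DRDRDLL (positions: [(0, 0), (0, -1), (1, -1), (1, -2), (2, -2), (2, -3), (1, -3), (0, -3)])
Fold: move[0]->R => RRDRDLL (positions: [(0, 0), (1, 0), (2, 0), (2, -1), (3, -1), (3, -2), (2, -2), (1, -2)])
Fold: move[0]->U => URDRDLL (positions: [(0, 0), (0, 1), (1, 1), (1, 0), (2, 0), (2, -1), (1, -1), (0, -1)])
Fold: move[6]->D => URDRDLD (positions: [(0, 0), (0, 1), (1, 1), (1, 0), (2, 0), (2, -1), (1, -1), (1, -2)])

Answer: (0,0) (0,1) (1,1) (1,0) (2,0) (2,-1) (1,-1) (1,-2)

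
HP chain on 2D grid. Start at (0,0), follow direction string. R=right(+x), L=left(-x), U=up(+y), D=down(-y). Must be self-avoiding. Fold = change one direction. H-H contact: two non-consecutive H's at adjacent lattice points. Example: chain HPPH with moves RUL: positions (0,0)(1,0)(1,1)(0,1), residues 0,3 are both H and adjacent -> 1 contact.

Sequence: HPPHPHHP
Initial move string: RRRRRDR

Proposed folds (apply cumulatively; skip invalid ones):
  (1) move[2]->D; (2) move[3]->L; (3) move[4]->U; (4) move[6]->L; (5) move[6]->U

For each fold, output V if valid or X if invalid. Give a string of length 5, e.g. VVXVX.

Answer: VXXVX

Derivation:
Initial: RRRRRDR -> [(0, 0), (1, 0), (2, 0), (3, 0), (4, 0), (5, 0), (5, -1), (6, -1)]
Fold 1: move[2]->D => RRDRRDR VALID
Fold 2: move[3]->L => RRDLRDR INVALID (collision), skipped
Fold 3: move[4]->U => RRDRUDR INVALID (collision), skipped
Fold 4: move[6]->L => RRDRRDL VALID
Fold 5: move[6]->U => RRDRRDU INVALID (collision), skipped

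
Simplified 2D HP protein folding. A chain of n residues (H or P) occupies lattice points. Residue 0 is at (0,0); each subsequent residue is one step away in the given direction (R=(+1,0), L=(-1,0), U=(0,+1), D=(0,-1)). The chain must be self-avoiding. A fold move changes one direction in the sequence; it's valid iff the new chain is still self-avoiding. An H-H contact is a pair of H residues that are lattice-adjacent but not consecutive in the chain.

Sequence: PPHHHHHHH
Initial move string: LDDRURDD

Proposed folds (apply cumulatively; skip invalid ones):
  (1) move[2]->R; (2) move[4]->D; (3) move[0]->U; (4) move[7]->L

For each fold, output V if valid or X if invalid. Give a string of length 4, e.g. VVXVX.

Answer: VVXV

Derivation:
Initial: LDDRURDD -> [(0, 0), (-1, 0), (-1, -1), (-1, -2), (0, -2), (0, -1), (1, -1), (1, -2), (1, -3)]
Fold 1: move[2]->R => LDRRURDD VALID
Fold 2: move[4]->D => LDRRDRDD VALID
Fold 3: move[0]->U => UDRRDRDD INVALID (collision), skipped
Fold 4: move[7]->L => LDRRDRDL VALID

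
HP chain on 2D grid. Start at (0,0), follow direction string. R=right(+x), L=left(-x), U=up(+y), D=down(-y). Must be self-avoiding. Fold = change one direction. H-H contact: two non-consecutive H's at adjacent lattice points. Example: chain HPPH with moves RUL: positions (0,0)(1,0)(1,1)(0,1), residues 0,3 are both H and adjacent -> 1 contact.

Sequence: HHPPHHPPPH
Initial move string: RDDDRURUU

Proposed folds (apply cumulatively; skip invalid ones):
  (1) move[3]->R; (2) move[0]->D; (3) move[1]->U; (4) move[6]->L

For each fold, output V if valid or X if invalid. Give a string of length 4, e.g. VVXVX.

Initial: RDDDRURUU -> [(0, 0), (1, 0), (1, -1), (1, -2), (1, -3), (2, -3), (2, -2), (3, -2), (3, -1), (3, 0)]
Fold 1: move[3]->R => RDDRRURUU VALID
Fold 2: move[0]->D => DDDRRURUU VALID
Fold 3: move[1]->U => DUDRRURUU INVALID (collision), skipped
Fold 4: move[6]->L => DDDRRULUU VALID

Answer: VVXV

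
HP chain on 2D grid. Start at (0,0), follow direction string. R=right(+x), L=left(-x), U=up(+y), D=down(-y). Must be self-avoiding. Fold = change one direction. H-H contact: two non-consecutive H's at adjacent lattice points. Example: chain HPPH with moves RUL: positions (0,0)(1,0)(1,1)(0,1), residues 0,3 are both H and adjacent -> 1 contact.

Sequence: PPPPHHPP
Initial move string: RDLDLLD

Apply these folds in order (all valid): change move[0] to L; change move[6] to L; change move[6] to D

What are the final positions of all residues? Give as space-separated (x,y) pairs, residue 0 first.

Initial moves: RDLDLLD
Fold: move[0]->L => LDLDLLD (positions: [(0, 0), (-1, 0), (-1, -1), (-2, -1), (-2, -2), (-3, -2), (-4, -2), (-4, -3)])
Fold: move[6]->L => LDLDLLL (positions: [(0, 0), (-1, 0), (-1, -1), (-2, -1), (-2, -2), (-3, -2), (-4, -2), (-5, -2)])
Fold: move[6]->D => LDLDLLD (positions: [(0, 0), (-1, 0), (-1, -1), (-2, -1), (-2, -2), (-3, -2), (-4, -2), (-4, -3)])

Answer: (0,0) (-1,0) (-1,-1) (-2,-1) (-2,-2) (-3,-2) (-4,-2) (-4,-3)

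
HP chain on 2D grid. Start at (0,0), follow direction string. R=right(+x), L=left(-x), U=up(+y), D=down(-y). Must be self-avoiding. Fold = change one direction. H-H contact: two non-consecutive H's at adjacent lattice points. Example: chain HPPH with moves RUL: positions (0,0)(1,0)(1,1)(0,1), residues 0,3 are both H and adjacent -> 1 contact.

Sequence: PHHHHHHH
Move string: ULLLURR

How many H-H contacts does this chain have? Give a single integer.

Positions: [(0, 0), (0, 1), (-1, 1), (-2, 1), (-3, 1), (-3, 2), (-2, 2), (-1, 2)]
H-H contact: residue 2 @(-1,1) - residue 7 @(-1, 2)
H-H contact: residue 3 @(-2,1) - residue 6 @(-2, 2)

Answer: 2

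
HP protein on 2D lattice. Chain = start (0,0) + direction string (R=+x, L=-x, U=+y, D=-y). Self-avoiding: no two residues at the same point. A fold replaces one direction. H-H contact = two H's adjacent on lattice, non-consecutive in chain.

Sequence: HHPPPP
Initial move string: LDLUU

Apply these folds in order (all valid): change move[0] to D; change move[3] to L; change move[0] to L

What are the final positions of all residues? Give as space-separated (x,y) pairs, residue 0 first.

Initial moves: LDLUU
Fold: move[0]->D => DDLUU (positions: [(0, 0), (0, -1), (0, -2), (-1, -2), (-1, -1), (-1, 0)])
Fold: move[3]->L => DDLLU (positions: [(0, 0), (0, -1), (0, -2), (-1, -2), (-2, -2), (-2, -1)])
Fold: move[0]->L => LDLLU (positions: [(0, 0), (-1, 0), (-1, -1), (-2, -1), (-3, -1), (-3, 0)])

Answer: (0,0) (-1,0) (-1,-1) (-2,-1) (-3,-1) (-3,0)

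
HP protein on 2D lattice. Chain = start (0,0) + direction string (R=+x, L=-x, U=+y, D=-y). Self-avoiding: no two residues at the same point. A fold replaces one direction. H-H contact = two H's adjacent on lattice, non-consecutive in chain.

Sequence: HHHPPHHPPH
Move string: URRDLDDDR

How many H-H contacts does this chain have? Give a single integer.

Answer: 2

Derivation:
Positions: [(0, 0), (0, 1), (1, 1), (2, 1), (2, 0), (1, 0), (1, -1), (1, -2), (1, -3), (2, -3)]
H-H contact: residue 0 @(0,0) - residue 5 @(1, 0)
H-H contact: residue 2 @(1,1) - residue 5 @(1, 0)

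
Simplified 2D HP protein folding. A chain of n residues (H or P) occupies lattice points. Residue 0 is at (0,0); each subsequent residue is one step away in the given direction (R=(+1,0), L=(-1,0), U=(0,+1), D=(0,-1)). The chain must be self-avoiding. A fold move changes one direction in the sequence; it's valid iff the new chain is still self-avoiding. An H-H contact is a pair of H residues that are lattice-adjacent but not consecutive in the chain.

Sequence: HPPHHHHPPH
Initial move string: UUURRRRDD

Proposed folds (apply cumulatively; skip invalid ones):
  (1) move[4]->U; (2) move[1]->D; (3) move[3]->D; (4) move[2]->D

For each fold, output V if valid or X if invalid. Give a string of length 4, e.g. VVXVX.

Answer: VXXX

Derivation:
Initial: UUURRRRDD -> [(0, 0), (0, 1), (0, 2), (0, 3), (1, 3), (2, 3), (3, 3), (4, 3), (4, 2), (4, 1)]
Fold 1: move[4]->U => UUURURRDD VALID
Fold 2: move[1]->D => UDURURRDD INVALID (collision), skipped
Fold 3: move[3]->D => UUUDURRDD INVALID (collision), skipped
Fold 4: move[2]->D => UUDRURRDD INVALID (collision), skipped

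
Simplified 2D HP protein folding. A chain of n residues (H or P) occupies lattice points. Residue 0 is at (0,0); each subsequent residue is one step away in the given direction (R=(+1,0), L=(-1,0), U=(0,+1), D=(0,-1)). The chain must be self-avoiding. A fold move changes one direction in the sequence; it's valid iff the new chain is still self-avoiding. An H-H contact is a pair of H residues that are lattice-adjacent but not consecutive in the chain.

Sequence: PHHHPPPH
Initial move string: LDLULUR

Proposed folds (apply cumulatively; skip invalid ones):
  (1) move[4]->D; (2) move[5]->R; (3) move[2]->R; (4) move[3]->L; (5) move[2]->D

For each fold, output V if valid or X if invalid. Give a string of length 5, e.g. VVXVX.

Answer: XXXVV

Derivation:
Initial: LDLULUR -> [(0, 0), (-1, 0), (-1, -1), (-2, -1), (-2, 0), (-3, 0), (-3, 1), (-2, 1)]
Fold 1: move[4]->D => LDLUDUR INVALID (collision), skipped
Fold 2: move[5]->R => LDLULRR INVALID (collision), skipped
Fold 3: move[2]->R => LDRULUR INVALID (collision), skipped
Fold 4: move[3]->L => LDLLLUR VALID
Fold 5: move[2]->D => LDDLLUR VALID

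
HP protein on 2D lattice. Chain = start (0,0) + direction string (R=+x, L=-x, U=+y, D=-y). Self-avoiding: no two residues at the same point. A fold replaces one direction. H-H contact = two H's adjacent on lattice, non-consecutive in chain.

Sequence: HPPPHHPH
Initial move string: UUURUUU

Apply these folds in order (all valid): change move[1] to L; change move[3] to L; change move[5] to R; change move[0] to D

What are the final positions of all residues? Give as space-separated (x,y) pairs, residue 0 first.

Answer: (0,0) (0,-1) (-1,-1) (-1,0) (-2,0) (-2,1) (-1,1) (-1,2)

Derivation:
Initial moves: UUURUUU
Fold: move[1]->L => ULURUUU (positions: [(0, 0), (0, 1), (-1, 1), (-1, 2), (0, 2), (0, 3), (0, 4), (0, 5)])
Fold: move[3]->L => ULULUUU (positions: [(0, 0), (0, 1), (-1, 1), (-1, 2), (-2, 2), (-2, 3), (-2, 4), (-2, 5)])
Fold: move[5]->R => ULULURU (positions: [(0, 0), (0, 1), (-1, 1), (-1, 2), (-2, 2), (-2, 3), (-1, 3), (-1, 4)])
Fold: move[0]->D => DLULURU (positions: [(0, 0), (0, -1), (-1, -1), (-1, 0), (-2, 0), (-2, 1), (-1, 1), (-1, 2)])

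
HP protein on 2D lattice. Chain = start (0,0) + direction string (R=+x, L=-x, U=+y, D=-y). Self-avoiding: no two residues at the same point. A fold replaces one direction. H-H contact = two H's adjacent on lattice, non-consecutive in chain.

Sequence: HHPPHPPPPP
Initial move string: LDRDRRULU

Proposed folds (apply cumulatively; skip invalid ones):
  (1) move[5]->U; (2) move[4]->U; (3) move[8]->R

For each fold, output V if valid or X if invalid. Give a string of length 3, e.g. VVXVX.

Initial: LDRDRRULU -> [(0, 0), (-1, 0), (-1, -1), (0, -1), (0, -2), (1, -2), (2, -2), (2, -1), (1, -1), (1, 0)]
Fold 1: move[5]->U => LDRDRUULU INVALID (collision), skipped
Fold 2: move[4]->U => LDRDURULU INVALID (collision), skipped
Fold 3: move[8]->R => LDRDRRULR INVALID (collision), skipped

Answer: XXX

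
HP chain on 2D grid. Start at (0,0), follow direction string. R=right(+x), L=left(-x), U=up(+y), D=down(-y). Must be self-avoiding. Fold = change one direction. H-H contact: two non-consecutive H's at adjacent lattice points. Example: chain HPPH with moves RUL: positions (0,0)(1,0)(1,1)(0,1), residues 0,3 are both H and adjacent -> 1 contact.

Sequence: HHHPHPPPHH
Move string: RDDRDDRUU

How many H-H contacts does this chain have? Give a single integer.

Answer: 1

Derivation:
Positions: [(0, 0), (1, 0), (1, -1), (1, -2), (2, -2), (2, -3), (2, -4), (3, -4), (3, -3), (3, -2)]
H-H contact: residue 4 @(2,-2) - residue 9 @(3, -2)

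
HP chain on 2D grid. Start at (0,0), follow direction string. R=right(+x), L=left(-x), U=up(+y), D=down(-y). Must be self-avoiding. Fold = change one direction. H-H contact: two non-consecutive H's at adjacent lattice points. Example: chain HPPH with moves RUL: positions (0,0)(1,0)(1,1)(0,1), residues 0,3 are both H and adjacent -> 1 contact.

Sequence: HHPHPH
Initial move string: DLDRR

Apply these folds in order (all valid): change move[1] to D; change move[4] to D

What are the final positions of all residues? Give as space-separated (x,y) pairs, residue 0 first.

Answer: (0,0) (0,-1) (0,-2) (0,-3) (1,-3) (1,-4)

Derivation:
Initial moves: DLDRR
Fold: move[1]->D => DDDRR (positions: [(0, 0), (0, -1), (0, -2), (0, -3), (1, -3), (2, -3)])
Fold: move[4]->D => DDDRD (positions: [(0, 0), (0, -1), (0, -2), (0, -3), (1, -3), (1, -4)])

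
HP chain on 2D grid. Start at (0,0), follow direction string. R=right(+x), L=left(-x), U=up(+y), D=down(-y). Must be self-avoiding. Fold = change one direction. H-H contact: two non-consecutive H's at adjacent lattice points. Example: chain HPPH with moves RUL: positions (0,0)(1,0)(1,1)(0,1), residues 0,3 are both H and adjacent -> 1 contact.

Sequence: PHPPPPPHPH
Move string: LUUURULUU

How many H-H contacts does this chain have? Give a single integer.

Answer: 0

Derivation:
Positions: [(0, 0), (-1, 0), (-1, 1), (-1, 2), (-1, 3), (0, 3), (0, 4), (-1, 4), (-1, 5), (-1, 6)]
No H-H contacts found.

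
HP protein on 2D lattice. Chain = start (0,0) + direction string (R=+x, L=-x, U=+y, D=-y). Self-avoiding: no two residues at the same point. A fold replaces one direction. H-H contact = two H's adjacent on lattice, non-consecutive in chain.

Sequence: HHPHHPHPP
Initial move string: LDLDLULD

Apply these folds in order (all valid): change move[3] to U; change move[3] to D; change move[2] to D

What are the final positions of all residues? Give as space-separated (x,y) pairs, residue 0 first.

Initial moves: LDLDLULD
Fold: move[3]->U => LDLULULD (positions: [(0, 0), (-1, 0), (-1, -1), (-2, -1), (-2, 0), (-3, 0), (-3, 1), (-4, 1), (-4, 0)])
Fold: move[3]->D => LDLDLULD (positions: [(0, 0), (-1, 0), (-1, -1), (-2, -1), (-2, -2), (-3, -2), (-3, -1), (-4, -1), (-4, -2)])
Fold: move[2]->D => LDDDLULD (positions: [(0, 0), (-1, 0), (-1, -1), (-1, -2), (-1, -3), (-2, -3), (-2, -2), (-3, -2), (-3, -3)])

Answer: (0,0) (-1,0) (-1,-1) (-1,-2) (-1,-3) (-2,-3) (-2,-2) (-3,-2) (-3,-3)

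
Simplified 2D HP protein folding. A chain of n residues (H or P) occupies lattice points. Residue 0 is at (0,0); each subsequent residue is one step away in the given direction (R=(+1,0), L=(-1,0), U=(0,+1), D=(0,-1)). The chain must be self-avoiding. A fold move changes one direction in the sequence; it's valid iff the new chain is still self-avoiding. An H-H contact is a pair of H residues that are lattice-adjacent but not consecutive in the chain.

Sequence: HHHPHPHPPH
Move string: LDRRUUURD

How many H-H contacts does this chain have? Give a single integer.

Answer: 1

Derivation:
Positions: [(0, 0), (-1, 0), (-1, -1), (0, -1), (1, -1), (1, 0), (1, 1), (1, 2), (2, 2), (2, 1)]
H-H contact: residue 6 @(1,1) - residue 9 @(2, 1)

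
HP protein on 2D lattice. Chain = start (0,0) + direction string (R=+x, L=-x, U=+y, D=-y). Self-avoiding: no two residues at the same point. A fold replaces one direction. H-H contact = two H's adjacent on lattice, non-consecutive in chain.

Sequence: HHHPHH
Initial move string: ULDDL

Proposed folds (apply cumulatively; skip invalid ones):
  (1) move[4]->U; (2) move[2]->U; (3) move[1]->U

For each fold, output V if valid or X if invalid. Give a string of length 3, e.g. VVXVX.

Answer: XXX

Derivation:
Initial: ULDDL -> [(0, 0), (0, 1), (-1, 1), (-1, 0), (-1, -1), (-2, -1)]
Fold 1: move[4]->U => ULDDU INVALID (collision), skipped
Fold 2: move[2]->U => ULUDL INVALID (collision), skipped
Fold 3: move[1]->U => UUDDL INVALID (collision), skipped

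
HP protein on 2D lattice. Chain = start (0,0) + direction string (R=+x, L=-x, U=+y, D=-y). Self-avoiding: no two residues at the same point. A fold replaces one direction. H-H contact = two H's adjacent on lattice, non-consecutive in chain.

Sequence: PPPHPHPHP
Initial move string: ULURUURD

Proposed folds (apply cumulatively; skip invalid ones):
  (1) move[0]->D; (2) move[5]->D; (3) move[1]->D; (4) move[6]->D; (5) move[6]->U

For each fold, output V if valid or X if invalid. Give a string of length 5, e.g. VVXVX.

Initial: ULURUURD -> [(0, 0), (0, 1), (-1, 1), (-1, 2), (0, 2), (0, 3), (0, 4), (1, 4), (1, 3)]
Fold 1: move[0]->D => DLURUURD INVALID (collision), skipped
Fold 2: move[5]->D => ULURUDRD INVALID (collision), skipped
Fold 3: move[1]->D => UDURUURD INVALID (collision), skipped
Fold 4: move[6]->D => ULURUUDD INVALID (collision), skipped
Fold 5: move[6]->U => ULURUUUD INVALID (collision), skipped

Answer: XXXXX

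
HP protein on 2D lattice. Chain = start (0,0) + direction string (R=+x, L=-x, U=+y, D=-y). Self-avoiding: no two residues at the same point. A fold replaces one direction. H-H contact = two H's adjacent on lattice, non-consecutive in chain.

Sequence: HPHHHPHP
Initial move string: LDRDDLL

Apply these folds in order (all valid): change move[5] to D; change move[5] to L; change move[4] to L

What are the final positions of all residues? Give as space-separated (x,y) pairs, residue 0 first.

Answer: (0,0) (-1,0) (-1,-1) (0,-1) (0,-2) (-1,-2) (-2,-2) (-3,-2)

Derivation:
Initial moves: LDRDDLL
Fold: move[5]->D => LDRDDDL (positions: [(0, 0), (-1, 0), (-1, -1), (0, -1), (0, -2), (0, -3), (0, -4), (-1, -4)])
Fold: move[5]->L => LDRDDLL (positions: [(0, 0), (-1, 0), (-1, -1), (0, -1), (0, -2), (0, -3), (-1, -3), (-2, -3)])
Fold: move[4]->L => LDRDLLL (positions: [(0, 0), (-1, 0), (-1, -1), (0, -1), (0, -2), (-1, -2), (-2, -2), (-3, -2)])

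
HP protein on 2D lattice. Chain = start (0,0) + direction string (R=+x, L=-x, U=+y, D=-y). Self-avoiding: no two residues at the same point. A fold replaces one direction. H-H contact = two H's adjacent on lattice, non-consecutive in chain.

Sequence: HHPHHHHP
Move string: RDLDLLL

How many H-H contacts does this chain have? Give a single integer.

Positions: [(0, 0), (1, 0), (1, -1), (0, -1), (0, -2), (-1, -2), (-2, -2), (-3, -2)]
H-H contact: residue 0 @(0,0) - residue 3 @(0, -1)

Answer: 1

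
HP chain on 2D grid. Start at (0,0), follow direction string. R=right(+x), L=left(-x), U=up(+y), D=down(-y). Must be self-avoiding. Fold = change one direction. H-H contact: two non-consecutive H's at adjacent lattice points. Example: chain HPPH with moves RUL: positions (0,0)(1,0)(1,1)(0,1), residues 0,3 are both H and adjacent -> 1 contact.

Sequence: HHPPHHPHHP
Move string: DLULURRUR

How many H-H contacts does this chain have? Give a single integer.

Positions: [(0, 0), (0, -1), (-1, -1), (-1, 0), (-2, 0), (-2, 1), (-1, 1), (0, 1), (0, 2), (1, 2)]
H-H contact: residue 0 @(0,0) - residue 7 @(0, 1)

Answer: 1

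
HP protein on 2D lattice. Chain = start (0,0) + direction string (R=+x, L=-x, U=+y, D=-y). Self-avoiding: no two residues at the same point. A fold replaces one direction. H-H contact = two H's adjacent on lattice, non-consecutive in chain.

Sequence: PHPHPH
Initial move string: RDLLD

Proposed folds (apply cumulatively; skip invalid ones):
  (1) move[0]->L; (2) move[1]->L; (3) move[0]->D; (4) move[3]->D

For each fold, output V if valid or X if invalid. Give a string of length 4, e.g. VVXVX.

Initial: RDLLD -> [(0, 0), (1, 0), (1, -1), (0, -1), (-1, -1), (-1, -2)]
Fold 1: move[0]->L => LDLLD VALID
Fold 2: move[1]->L => LLLLD VALID
Fold 3: move[0]->D => DLLLD VALID
Fold 4: move[3]->D => DLLDD VALID

Answer: VVVV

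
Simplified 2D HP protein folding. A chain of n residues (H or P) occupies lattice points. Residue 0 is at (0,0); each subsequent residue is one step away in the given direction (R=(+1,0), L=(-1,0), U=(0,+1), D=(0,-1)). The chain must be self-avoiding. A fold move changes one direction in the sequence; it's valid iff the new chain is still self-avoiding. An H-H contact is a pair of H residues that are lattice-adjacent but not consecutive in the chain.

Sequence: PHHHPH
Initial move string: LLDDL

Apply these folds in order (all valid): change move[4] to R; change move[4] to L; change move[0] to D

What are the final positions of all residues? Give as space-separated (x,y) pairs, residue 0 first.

Answer: (0,0) (0,-1) (-1,-1) (-1,-2) (-1,-3) (-2,-3)

Derivation:
Initial moves: LLDDL
Fold: move[4]->R => LLDDR (positions: [(0, 0), (-1, 0), (-2, 0), (-2, -1), (-2, -2), (-1, -2)])
Fold: move[4]->L => LLDDL (positions: [(0, 0), (-1, 0), (-2, 0), (-2, -1), (-2, -2), (-3, -2)])
Fold: move[0]->D => DLDDL (positions: [(0, 0), (0, -1), (-1, -1), (-1, -2), (-1, -3), (-2, -3)])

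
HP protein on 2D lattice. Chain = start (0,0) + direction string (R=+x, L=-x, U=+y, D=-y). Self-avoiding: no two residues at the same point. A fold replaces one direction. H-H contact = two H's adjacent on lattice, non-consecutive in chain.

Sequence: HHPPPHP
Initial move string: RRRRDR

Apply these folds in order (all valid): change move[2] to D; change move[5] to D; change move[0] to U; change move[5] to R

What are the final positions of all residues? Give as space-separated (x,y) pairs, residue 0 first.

Answer: (0,0) (0,1) (1,1) (1,0) (2,0) (2,-1) (3,-1)

Derivation:
Initial moves: RRRRDR
Fold: move[2]->D => RRDRDR (positions: [(0, 0), (1, 0), (2, 0), (2, -1), (3, -1), (3, -2), (4, -2)])
Fold: move[5]->D => RRDRDD (positions: [(0, 0), (1, 0), (2, 0), (2, -1), (3, -1), (3, -2), (3, -3)])
Fold: move[0]->U => URDRDD (positions: [(0, 0), (0, 1), (1, 1), (1, 0), (2, 0), (2, -1), (2, -2)])
Fold: move[5]->R => URDRDR (positions: [(0, 0), (0, 1), (1, 1), (1, 0), (2, 0), (2, -1), (3, -1)])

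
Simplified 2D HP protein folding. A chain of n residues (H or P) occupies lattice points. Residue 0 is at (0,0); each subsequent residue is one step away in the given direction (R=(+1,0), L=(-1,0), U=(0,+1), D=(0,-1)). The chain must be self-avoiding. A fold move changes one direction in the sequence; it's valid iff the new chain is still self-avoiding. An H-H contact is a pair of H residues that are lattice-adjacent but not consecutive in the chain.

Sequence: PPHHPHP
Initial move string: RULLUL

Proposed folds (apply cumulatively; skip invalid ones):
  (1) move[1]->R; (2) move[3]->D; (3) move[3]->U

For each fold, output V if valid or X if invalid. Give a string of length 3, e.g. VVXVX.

Answer: XXV

Derivation:
Initial: RULLUL -> [(0, 0), (1, 0), (1, 1), (0, 1), (-1, 1), (-1, 2), (-2, 2)]
Fold 1: move[1]->R => RRLLUL INVALID (collision), skipped
Fold 2: move[3]->D => RULDUL INVALID (collision), skipped
Fold 3: move[3]->U => RULUUL VALID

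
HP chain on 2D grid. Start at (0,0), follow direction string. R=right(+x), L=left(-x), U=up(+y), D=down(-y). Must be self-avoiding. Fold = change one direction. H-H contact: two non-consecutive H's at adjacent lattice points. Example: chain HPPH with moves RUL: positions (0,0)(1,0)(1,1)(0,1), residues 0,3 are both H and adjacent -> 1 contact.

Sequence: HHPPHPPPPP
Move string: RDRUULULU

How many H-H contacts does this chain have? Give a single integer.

Positions: [(0, 0), (1, 0), (1, -1), (2, -1), (2, 0), (2, 1), (1, 1), (1, 2), (0, 2), (0, 3)]
H-H contact: residue 1 @(1,0) - residue 4 @(2, 0)

Answer: 1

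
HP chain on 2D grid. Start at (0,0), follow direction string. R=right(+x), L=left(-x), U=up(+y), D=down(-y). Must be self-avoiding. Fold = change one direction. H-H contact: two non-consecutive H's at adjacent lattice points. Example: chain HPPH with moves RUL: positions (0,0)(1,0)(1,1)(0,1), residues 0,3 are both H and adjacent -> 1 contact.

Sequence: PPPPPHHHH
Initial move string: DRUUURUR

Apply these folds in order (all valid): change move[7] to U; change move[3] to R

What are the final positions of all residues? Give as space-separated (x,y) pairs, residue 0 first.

Answer: (0,0) (0,-1) (1,-1) (1,0) (2,0) (2,1) (3,1) (3,2) (3,3)

Derivation:
Initial moves: DRUUURUR
Fold: move[7]->U => DRUUURUU (positions: [(0, 0), (0, -1), (1, -1), (1, 0), (1, 1), (1, 2), (2, 2), (2, 3), (2, 4)])
Fold: move[3]->R => DRURURUU (positions: [(0, 0), (0, -1), (1, -1), (1, 0), (2, 0), (2, 1), (3, 1), (3, 2), (3, 3)])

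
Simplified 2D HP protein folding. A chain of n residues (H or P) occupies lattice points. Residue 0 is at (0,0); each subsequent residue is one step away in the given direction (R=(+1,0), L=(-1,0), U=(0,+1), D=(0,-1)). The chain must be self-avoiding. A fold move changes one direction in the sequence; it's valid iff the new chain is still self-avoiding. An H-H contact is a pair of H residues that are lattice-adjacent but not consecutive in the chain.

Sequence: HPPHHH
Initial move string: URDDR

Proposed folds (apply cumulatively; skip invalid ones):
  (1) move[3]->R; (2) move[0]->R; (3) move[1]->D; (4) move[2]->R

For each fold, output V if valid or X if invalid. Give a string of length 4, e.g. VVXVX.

Answer: VVVV

Derivation:
Initial: URDDR -> [(0, 0), (0, 1), (1, 1), (1, 0), (1, -1), (2, -1)]
Fold 1: move[3]->R => URDRR VALID
Fold 2: move[0]->R => RRDRR VALID
Fold 3: move[1]->D => RDDRR VALID
Fold 4: move[2]->R => RDRRR VALID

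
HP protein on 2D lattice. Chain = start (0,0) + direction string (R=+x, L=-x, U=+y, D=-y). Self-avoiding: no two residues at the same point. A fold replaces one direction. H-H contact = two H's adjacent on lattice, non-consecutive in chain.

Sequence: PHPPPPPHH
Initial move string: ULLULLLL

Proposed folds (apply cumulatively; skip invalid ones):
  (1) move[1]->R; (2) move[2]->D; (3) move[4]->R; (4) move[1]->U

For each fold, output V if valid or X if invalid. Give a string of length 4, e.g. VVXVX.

Answer: XXXV

Derivation:
Initial: ULLULLLL -> [(0, 0), (0, 1), (-1, 1), (-2, 1), (-2, 2), (-3, 2), (-4, 2), (-5, 2), (-6, 2)]
Fold 1: move[1]->R => URLULLLL INVALID (collision), skipped
Fold 2: move[2]->D => ULDULLLL INVALID (collision), skipped
Fold 3: move[4]->R => ULLURLLL INVALID (collision), skipped
Fold 4: move[1]->U => UULULLLL VALID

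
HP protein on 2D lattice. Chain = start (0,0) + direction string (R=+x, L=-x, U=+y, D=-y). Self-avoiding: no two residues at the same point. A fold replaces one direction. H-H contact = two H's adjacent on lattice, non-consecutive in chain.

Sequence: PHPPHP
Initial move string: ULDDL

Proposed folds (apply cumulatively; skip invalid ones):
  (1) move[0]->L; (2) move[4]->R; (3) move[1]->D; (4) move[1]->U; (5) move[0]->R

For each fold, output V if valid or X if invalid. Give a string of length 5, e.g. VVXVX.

Initial: ULDDL -> [(0, 0), (0, 1), (-1, 1), (-1, 0), (-1, -1), (-2, -1)]
Fold 1: move[0]->L => LLDDL VALID
Fold 2: move[4]->R => LLDDR VALID
Fold 3: move[1]->D => LDDDR VALID
Fold 4: move[1]->U => LUDDR INVALID (collision), skipped
Fold 5: move[0]->R => RDDDR VALID

Answer: VVVXV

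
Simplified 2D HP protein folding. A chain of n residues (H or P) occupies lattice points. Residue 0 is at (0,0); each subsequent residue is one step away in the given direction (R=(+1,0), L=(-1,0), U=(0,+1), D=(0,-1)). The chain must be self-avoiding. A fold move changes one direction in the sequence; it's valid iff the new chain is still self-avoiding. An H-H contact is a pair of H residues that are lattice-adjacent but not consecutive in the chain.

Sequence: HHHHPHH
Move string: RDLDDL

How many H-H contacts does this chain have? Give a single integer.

Positions: [(0, 0), (1, 0), (1, -1), (0, -1), (0, -2), (0, -3), (-1, -3)]
H-H contact: residue 0 @(0,0) - residue 3 @(0, -1)

Answer: 1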